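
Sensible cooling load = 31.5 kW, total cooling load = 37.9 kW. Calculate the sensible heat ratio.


SHR = Q_sensible / Q_total
SHR = 31.5 / 37.9
SHR = 0.831

0.831


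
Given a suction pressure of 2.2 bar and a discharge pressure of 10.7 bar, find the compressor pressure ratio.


PR = P_high / P_low
PR = 10.7 / 2.2
PR = 4.864

4.864


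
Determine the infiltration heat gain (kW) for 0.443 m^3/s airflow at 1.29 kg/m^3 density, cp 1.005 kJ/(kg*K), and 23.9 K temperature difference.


Q = V_dot * rho * cp * dT
Q = 0.443 * 1.29 * 1.005 * 23.9
Q = 13.726 kW

13.726


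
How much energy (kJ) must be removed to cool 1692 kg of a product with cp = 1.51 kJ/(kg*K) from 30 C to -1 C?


dT = 30 - (-1) = 31 K
Q = m * cp * dT = 1692 * 1.51 * 31
Q = 79203 kJ

79203


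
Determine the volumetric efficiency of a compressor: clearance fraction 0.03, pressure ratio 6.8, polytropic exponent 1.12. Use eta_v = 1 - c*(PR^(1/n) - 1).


PR^(1/n) = 6.8^(1/1.12) = 5.53747182
eta_v = 1 - 0.03 * (5.53747182 - 1)
eta_v = 0.8639

0.8639


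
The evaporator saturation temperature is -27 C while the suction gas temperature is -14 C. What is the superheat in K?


Superheat = T_suction - T_evap
Superheat = -14 - (-27)
Superheat = 13 K

13


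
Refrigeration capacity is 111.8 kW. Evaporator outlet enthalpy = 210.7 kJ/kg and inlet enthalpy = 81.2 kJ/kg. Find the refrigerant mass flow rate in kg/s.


dh = 210.7 - 81.2 = 129.5 kJ/kg
m_dot = Q / dh = 111.8 / 129.5 = 0.8633 kg/s

0.8633


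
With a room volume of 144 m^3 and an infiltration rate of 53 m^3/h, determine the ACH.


ACH = flow / volume
ACH = 53 / 144
ACH = 0.368

0.368


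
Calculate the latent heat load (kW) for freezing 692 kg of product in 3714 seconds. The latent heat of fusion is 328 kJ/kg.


Q_lat = m * h_fg / t
Q_lat = 692 * 328 / 3714
Q_lat = 61.11 kW

61.11


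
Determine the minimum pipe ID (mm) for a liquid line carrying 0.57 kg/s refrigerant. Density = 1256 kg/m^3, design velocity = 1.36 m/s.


A = m_dot / (rho * v) = 0.57 / (1256 * 1.36) = 0.0003336923942 m^2
d = sqrt(4*A/pi) * 1000
d = 20.6 mm

20.6


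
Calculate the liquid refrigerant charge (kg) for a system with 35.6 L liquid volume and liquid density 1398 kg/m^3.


Charge = V * rho / 1000
Charge = 35.6 * 1398 / 1000
Charge = 49.77 kg

49.77


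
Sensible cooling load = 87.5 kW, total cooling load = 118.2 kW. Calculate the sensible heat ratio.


SHR = Q_sensible / Q_total
SHR = 87.5 / 118.2
SHR = 0.74

0.74


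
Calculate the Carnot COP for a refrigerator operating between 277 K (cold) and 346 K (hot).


dT = 346 - 277 = 69 K
COP_carnot = T_cold / dT = 277 / 69
COP_carnot = 4.014

4.014


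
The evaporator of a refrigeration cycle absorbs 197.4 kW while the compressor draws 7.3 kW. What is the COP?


COP = Q_evap / W
COP = 197.4 / 7.3
COP = 27.041

27.041


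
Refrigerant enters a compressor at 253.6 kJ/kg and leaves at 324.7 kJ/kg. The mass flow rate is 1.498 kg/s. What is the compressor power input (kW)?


dh = 324.7 - 253.6 = 71.1 kJ/kg
W = m_dot * dh = 1.498 * 71.1 = 106.51 kW

106.51


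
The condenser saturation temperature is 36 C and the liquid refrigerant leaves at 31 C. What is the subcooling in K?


Subcooling = T_cond - T_liquid
Subcooling = 36 - 31
Subcooling = 5 K

5


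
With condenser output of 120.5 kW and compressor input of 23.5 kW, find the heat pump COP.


COP_hp = Q_cond / W
COP_hp = 120.5 / 23.5
COP_hp = 5.128

5.128


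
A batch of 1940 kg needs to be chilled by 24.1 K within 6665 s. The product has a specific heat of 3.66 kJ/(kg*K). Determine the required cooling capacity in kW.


Q = m * cp * dT / t
Q = 1940 * 3.66 * 24.1 / 6665
Q = 25.674 kW

25.674


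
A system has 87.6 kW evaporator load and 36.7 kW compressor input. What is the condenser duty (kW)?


Q_cond = Q_evap + W
Q_cond = 87.6 + 36.7
Q_cond = 124.3 kW

124.3


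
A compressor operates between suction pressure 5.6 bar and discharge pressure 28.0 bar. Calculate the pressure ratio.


PR = P_high / P_low
PR = 28.0 / 5.6
PR = 5.0

5.0


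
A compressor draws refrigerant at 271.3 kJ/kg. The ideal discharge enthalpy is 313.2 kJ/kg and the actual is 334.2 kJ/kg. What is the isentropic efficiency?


dh_ideal = 313.2 - 271.3 = 41.9 kJ/kg
dh_actual = 334.2 - 271.3 = 62.9 kJ/kg
eta_s = dh_ideal / dh_actual = 41.9 / 62.9
eta_s = 0.6661

0.6661


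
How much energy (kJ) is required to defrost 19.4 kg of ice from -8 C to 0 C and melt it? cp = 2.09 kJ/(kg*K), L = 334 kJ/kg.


Sensible heat = cp * dT = 2.09 * 8 = 16.72 kJ/kg
Total per kg = 16.72 + 334 = 350.72 kJ/kg
Q = m * total = 19.4 * 350.72
Q = 6804.0 kJ

6804.0


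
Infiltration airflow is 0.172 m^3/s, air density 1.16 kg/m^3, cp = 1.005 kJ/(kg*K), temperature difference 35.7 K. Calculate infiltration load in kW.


Q = V_dot * rho * cp * dT
Q = 0.172 * 1.16 * 1.005 * 35.7
Q = 7.158 kW

7.158


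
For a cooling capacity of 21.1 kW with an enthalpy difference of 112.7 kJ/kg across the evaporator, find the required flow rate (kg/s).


m_dot = Q / dh
m_dot = 21.1 / 112.7
m_dot = 0.1872 kg/s

0.1872


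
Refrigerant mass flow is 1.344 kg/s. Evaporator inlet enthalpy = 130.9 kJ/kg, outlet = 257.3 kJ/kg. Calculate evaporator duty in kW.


dh = 257.3 - 130.9 = 126.4 kJ/kg
Q_evap = m_dot * dh = 1.344 * 126.4
Q_evap = 169.88 kW

169.88


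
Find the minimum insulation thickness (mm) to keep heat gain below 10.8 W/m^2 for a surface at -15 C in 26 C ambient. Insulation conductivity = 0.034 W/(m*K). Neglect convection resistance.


dT = 26 - (-15) = 41 K
thickness = k * dT / q_max * 1000
thickness = 0.034 * 41 / 10.8 * 1000
thickness = 129.1 mm

129.1


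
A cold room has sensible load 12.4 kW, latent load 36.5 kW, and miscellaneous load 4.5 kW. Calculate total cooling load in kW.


Q_total = Q_s + Q_l + Q_misc
Q_total = 12.4 + 36.5 + 4.5
Q_total = 53.4 kW

53.4


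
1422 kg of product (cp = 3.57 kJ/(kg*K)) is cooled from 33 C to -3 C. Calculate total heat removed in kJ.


dT = 33 - (-3) = 36 K
Q = m * cp * dT = 1422 * 3.57 * 36
Q = 182755 kJ

182755


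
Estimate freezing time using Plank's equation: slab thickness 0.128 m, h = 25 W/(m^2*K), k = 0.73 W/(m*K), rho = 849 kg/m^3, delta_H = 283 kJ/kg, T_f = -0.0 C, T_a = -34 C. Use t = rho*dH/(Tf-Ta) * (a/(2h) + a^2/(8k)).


dT = -0.0 - (-34) = 34.0 K
term1 = a/(2h) = 0.128/(2*25) = 0.00256
term2 = a^2/(8k) = 0.128^2/(8*0.73) = 0.002805479452
t = rho*dH*1000/dT * (term1 + term2)
t = 849*283*1000/34.0 * (0.00256 + 0.002805479452)
t = 37916 s

37916


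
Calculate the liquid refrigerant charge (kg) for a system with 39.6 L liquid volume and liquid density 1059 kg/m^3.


Charge = V * rho / 1000
Charge = 39.6 * 1059 / 1000
Charge = 41.94 kg

41.94


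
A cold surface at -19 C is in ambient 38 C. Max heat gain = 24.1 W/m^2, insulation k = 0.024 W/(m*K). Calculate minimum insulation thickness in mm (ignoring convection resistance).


dT = 38 - (-19) = 57 K
thickness = k * dT / q_max * 1000
thickness = 0.024 * 57 / 24.1 * 1000
thickness = 56.8 mm

56.8


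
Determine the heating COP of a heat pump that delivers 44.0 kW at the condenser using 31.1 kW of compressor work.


COP_hp = Q_cond / W
COP_hp = 44.0 / 31.1
COP_hp = 1.415

1.415


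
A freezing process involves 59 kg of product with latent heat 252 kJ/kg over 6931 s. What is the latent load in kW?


Q_lat = m * h_fg / t
Q_lat = 59 * 252 / 6931
Q_lat = 2.15 kW

2.15


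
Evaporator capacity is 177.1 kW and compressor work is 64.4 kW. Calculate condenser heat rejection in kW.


Q_cond = Q_evap + W
Q_cond = 177.1 + 64.4
Q_cond = 241.5 kW

241.5


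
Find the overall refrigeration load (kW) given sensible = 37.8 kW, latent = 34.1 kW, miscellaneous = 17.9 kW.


Q_total = Q_s + Q_l + Q_misc
Q_total = 37.8 + 34.1 + 17.9
Q_total = 89.8 kW

89.8


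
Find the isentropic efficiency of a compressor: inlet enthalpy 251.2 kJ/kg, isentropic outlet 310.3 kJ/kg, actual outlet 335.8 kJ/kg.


dh_ideal = 310.3 - 251.2 = 59.1 kJ/kg
dh_actual = 335.8 - 251.2 = 84.6 kJ/kg
eta_s = dh_ideal / dh_actual = 59.1 / 84.6
eta_s = 0.6986

0.6986


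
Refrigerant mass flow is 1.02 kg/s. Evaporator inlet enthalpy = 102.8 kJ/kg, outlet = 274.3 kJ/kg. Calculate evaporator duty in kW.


dh = 274.3 - 102.8 = 171.5 kJ/kg
Q_evap = m_dot * dh = 1.02 * 171.5
Q_evap = 174.93 kW

174.93


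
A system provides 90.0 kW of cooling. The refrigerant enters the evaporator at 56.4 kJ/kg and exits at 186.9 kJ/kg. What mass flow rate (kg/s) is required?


dh = 186.9 - 56.4 = 130.5 kJ/kg
m_dot = Q / dh = 90.0 / 130.5 = 0.6897 kg/s

0.6897


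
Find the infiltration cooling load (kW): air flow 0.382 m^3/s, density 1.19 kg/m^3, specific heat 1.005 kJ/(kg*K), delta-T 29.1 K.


Q = V_dot * rho * cp * dT
Q = 0.382 * 1.19 * 1.005 * 29.1
Q = 13.294 kW

13.294


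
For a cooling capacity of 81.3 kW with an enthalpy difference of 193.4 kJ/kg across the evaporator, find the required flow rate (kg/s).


m_dot = Q / dh
m_dot = 81.3 / 193.4
m_dot = 0.4204 kg/s

0.4204


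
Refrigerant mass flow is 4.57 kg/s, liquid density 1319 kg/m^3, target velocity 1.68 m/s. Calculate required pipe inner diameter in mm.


A = m_dot / (rho * v) = 4.57 / (1319 * 1.68) = 0.002062348821 m^2
d = sqrt(4*A/pi) * 1000
d = 51.2 mm

51.2


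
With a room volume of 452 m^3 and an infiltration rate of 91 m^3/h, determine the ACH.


ACH = flow / volume
ACH = 91 / 452
ACH = 0.201

0.201


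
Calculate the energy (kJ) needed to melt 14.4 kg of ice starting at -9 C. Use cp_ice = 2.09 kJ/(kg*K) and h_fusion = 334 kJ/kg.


Sensible heat = cp * dT = 2.09 * 9 = 18.81 kJ/kg
Total per kg = 18.81 + 334 = 352.81 kJ/kg
Q = m * total = 14.4 * 352.81
Q = 5080.5 kJ

5080.5


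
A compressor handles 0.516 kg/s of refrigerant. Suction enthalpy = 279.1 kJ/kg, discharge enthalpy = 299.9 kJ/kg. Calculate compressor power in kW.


dh = 299.9 - 279.1 = 20.8 kJ/kg
W = m_dot * dh = 0.516 * 20.8 = 10.73 kW

10.73


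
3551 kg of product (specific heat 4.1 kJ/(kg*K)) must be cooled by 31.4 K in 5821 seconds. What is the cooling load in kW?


Q = m * cp * dT / t
Q = 3551 * 4.1 * 31.4 / 5821
Q = 78.536 kW

78.536


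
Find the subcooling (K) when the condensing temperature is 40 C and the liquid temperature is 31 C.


Subcooling = T_cond - T_liquid
Subcooling = 40 - 31
Subcooling = 9 K

9


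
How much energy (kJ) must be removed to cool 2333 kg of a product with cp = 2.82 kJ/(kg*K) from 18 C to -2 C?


dT = 18 - (-2) = 20 K
Q = m * cp * dT = 2333 * 2.82 * 20
Q = 131581 kJ

131581


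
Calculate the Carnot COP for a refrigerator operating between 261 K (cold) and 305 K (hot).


dT = 305 - 261 = 44 K
COP_carnot = T_cold / dT = 261 / 44
COP_carnot = 5.932

5.932


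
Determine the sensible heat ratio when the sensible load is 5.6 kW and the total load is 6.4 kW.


SHR = Q_sensible / Q_total
SHR = 5.6 / 6.4
SHR = 0.875

0.875


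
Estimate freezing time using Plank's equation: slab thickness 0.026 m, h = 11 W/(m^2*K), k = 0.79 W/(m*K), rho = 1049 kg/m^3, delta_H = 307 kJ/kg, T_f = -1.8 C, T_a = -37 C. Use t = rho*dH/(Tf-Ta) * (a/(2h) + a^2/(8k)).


dT = -1.8 - (-37) = 35.2 K
term1 = a/(2h) = 0.026/(2*11) = 0.001181818182
term2 = a^2/(8k) = 0.026^2/(8*0.79) = 0.0001069620253
t = rho*dH*1000/dT * (term1 + term2)
t = 1049*307*1000/35.2 * (0.001181818182 + 0.0001069620253)
t = 11791 s

11791


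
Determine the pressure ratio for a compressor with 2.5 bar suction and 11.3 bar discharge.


PR = P_high / P_low
PR = 11.3 / 2.5
PR = 4.52

4.52


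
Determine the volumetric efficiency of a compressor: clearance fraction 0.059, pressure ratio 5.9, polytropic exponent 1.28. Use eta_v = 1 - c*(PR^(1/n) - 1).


PR^(1/n) = 5.9^(1/1.28) = 4.00154895
eta_v = 1 - 0.059 * (4.00154895 - 1)
eta_v = 0.8229

0.8229


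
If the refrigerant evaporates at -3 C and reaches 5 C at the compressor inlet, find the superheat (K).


Superheat = T_suction - T_evap
Superheat = 5 - (-3)
Superheat = 8 K

8


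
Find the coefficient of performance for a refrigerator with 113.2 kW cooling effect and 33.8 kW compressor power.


COP = Q_evap / W
COP = 113.2 / 33.8
COP = 3.349

3.349


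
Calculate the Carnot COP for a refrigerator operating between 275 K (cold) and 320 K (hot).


dT = 320 - 275 = 45 K
COP_carnot = T_cold / dT = 275 / 45
COP_carnot = 6.111

6.111


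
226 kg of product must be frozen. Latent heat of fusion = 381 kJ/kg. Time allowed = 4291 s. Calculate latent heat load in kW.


Q_lat = m * h_fg / t
Q_lat = 226 * 381 / 4291
Q_lat = 20.07 kW

20.07


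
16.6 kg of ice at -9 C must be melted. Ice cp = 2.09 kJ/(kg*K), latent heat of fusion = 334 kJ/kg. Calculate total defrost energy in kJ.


Sensible heat = cp * dT = 2.09 * 9 = 18.81 kJ/kg
Total per kg = 18.81 + 334 = 352.81 kJ/kg
Q = m * total = 16.6 * 352.81
Q = 5856.6 kJ

5856.6


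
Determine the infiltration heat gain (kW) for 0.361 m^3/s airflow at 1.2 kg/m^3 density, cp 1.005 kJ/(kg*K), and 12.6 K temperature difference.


Q = V_dot * rho * cp * dT
Q = 0.361 * 1.2 * 1.005 * 12.6
Q = 5.486 kW

5.486


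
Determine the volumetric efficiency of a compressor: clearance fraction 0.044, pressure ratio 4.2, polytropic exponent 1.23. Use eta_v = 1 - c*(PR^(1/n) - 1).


PR^(1/n) = 4.2^(1/1.23) = 3.21149123
eta_v = 1 - 0.044 * (3.21149123 - 1)
eta_v = 0.9027

0.9027


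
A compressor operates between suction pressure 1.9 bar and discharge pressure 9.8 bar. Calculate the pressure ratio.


PR = P_high / P_low
PR = 9.8 / 1.9
PR = 5.158

5.158


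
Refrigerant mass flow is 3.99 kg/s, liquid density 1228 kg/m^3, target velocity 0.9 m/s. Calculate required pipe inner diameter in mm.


A = m_dot / (rho * v) = 3.99 / (1228 * 0.9) = 0.003610206298 m^2
d = sqrt(4*A/pi) * 1000
d = 67.8 mm

67.8


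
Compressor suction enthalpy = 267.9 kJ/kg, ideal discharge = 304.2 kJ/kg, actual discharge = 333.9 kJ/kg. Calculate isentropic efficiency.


dh_ideal = 304.2 - 267.9 = 36.3 kJ/kg
dh_actual = 333.9 - 267.9 = 66.0 kJ/kg
eta_s = dh_ideal / dh_actual = 36.3 / 66.0
eta_s = 0.55

0.55


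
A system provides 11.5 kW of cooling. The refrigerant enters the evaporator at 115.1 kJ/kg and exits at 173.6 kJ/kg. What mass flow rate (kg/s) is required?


dh = 173.6 - 115.1 = 58.5 kJ/kg
m_dot = Q / dh = 11.5 / 58.5 = 0.1966 kg/s

0.1966


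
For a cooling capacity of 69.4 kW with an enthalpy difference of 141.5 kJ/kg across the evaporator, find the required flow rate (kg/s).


m_dot = Q / dh
m_dot = 69.4 / 141.5
m_dot = 0.4905 kg/s

0.4905


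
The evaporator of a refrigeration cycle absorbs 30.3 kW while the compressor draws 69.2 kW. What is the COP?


COP = Q_evap / W
COP = 30.3 / 69.2
COP = 0.438

0.438


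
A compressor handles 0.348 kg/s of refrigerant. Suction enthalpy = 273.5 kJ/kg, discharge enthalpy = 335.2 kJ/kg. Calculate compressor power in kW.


dh = 335.2 - 273.5 = 61.7 kJ/kg
W = m_dot * dh = 0.348 * 61.7 = 21.47 kW

21.47


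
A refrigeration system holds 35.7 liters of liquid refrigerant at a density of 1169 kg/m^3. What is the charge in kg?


Charge = V * rho / 1000
Charge = 35.7 * 1169 / 1000
Charge = 41.73 kg

41.73


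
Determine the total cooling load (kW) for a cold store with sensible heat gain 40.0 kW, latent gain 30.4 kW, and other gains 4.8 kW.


Q_total = Q_s + Q_l + Q_misc
Q_total = 40.0 + 30.4 + 4.8
Q_total = 75.2 kW

75.2


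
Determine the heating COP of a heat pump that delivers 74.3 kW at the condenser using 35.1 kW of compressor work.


COP_hp = Q_cond / W
COP_hp = 74.3 / 35.1
COP_hp = 2.117

2.117


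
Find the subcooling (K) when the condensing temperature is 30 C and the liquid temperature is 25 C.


Subcooling = T_cond - T_liquid
Subcooling = 30 - 25
Subcooling = 5 K

5


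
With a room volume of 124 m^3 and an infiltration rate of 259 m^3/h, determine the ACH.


ACH = flow / volume
ACH = 259 / 124
ACH = 2.089

2.089


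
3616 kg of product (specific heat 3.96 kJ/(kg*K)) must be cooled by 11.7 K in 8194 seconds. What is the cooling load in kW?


Q = m * cp * dT / t
Q = 3616 * 3.96 * 11.7 / 8194
Q = 20.446 kW

20.446


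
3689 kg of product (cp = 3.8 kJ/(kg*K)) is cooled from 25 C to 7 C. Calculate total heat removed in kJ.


dT = 25 - (7) = 18 K
Q = m * cp * dT = 3689 * 3.8 * 18
Q = 252328 kJ

252328


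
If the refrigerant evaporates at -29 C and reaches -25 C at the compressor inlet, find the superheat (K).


Superheat = T_suction - T_evap
Superheat = -25 - (-29)
Superheat = 4 K

4


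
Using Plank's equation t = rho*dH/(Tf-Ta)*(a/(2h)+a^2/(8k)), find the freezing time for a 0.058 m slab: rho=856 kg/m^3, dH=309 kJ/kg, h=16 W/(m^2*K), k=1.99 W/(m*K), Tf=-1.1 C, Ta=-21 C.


dT = -1.1 - (-21) = 19.9 K
term1 = a/(2h) = 0.058/(2*16) = 0.0018125
term2 = a^2/(8k) = 0.058^2/(8*1.99) = 0.0002113065327
t = rho*dH*1000/dT * (term1 + term2)
t = 856*309*1000/19.9 * (0.0018125 + 0.0002113065327)
t = 26900 s

26900


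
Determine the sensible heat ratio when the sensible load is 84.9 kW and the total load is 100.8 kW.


SHR = Q_sensible / Q_total
SHR = 84.9 / 100.8
SHR = 0.842

0.842


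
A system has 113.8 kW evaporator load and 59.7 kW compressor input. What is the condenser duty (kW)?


Q_cond = Q_evap + W
Q_cond = 113.8 + 59.7
Q_cond = 173.5 kW

173.5


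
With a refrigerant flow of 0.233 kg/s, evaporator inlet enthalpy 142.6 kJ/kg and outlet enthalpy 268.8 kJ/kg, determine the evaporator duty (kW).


dh = 268.8 - 142.6 = 126.2 kJ/kg
Q_evap = m_dot * dh = 0.233 * 126.2
Q_evap = 29.4 kW

29.4


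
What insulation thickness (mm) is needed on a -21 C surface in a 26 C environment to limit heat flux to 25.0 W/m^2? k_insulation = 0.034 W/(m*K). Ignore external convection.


dT = 26 - (-21) = 47 K
thickness = k * dT / q_max * 1000
thickness = 0.034 * 47 / 25.0 * 1000
thickness = 63.9 mm

63.9


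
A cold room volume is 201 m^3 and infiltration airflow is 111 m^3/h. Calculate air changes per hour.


ACH = flow / volume
ACH = 111 / 201
ACH = 0.552

0.552


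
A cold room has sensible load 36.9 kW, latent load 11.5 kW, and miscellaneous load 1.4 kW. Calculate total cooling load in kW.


Q_total = Q_s + Q_l + Q_misc
Q_total = 36.9 + 11.5 + 1.4
Q_total = 49.8 kW

49.8


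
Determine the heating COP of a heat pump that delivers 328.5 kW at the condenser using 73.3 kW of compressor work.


COP_hp = Q_cond / W
COP_hp = 328.5 / 73.3
COP_hp = 4.482

4.482


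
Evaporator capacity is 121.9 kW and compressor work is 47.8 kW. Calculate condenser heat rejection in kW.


Q_cond = Q_evap + W
Q_cond = 121.9 + 47.8
Q_cond = 169.7 kW

169.7


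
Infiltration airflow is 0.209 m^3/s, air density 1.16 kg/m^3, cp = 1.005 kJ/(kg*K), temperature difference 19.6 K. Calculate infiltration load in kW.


Q = V_dot * rho * cp * dT
Q = 0.209 * 1.16 * 1.005 * 19.6
Q = 4.776 kW

4.776


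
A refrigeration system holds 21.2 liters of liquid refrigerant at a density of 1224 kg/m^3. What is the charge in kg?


Charge = V * rho / 1000
Charge = 21.2 * 1224 / 1000
Charge = 25.95 kg

25.95


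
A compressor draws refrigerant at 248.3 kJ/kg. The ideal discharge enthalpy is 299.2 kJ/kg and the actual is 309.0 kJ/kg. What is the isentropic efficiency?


dh_ideal = 299.2 - 248.3 = 50.9 kJ/kg
dh_actual = 309.0 - 248.3 = 60.7 kJ/kg
eta_s = dh_ideal / dh_actual = 50.9 / 60.7
eta_s = 0.8386

0.8386


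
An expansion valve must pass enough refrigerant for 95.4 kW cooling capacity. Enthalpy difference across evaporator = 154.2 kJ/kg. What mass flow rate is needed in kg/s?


m_dot = Q / dh
m_dot = 95.4 / 154.2
m_dot = 0.6187 kg/s

0.6187


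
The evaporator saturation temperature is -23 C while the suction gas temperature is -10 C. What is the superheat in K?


Superheat = T_suction - T_evap
Superheat = -10 - (-23)
Superheat = 13 K

13


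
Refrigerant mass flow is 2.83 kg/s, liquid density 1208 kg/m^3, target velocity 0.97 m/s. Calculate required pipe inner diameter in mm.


A = m_dot / (rho * v) = 2.83 / (1208 * 0.97) = 0.002415170342 m^2
d = sqrt(4*A/pi) * 1000
d = 55.5 mm

55.5


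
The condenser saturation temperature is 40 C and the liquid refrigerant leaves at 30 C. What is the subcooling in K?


Subcooling = T_cond - T_liquid
Subcooling = 40 - 30
Subcooling = 10 K

10


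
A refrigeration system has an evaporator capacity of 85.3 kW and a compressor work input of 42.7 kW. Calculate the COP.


COP = Q_evap / W
COP = 85.3 / 42.7
COP = 1.998

1.998


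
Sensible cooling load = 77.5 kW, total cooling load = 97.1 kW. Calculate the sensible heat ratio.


SHR = Q_sensible / Q_total
SHR = 77.5 / 97.1
SHR = 0.798

0.798


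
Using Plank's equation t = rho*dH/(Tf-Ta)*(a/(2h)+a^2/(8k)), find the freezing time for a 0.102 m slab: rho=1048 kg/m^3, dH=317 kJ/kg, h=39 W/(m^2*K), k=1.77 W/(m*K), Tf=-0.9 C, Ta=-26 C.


dT = -0.9 - (-26) = 25.1 K
term1 = a/(2h) = 0.102/(2*39) = 0.001307692308
term2 = a^2/(8k) = 0.102^2/(8*1.77) = 0.0007347457627
t = rho*dH*1000/dT * (term1 + term2)
t = 1048*317*1000/25.1 * (0.001307692308 + 0.0007347457627)
t = 27033 s

27033


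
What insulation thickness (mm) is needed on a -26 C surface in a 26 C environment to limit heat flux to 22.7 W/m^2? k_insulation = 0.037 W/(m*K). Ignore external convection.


dT = 26 - (-26) = 52 K
thickness = k * dT / q_max * 1000
thickness = 0.037 * 52 / 22.7 * 1000
thickness = 84.8 mm

84.8


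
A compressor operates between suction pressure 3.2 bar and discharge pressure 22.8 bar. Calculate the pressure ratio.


PR = P_high / P_low
PR = 22.8 / 3.2
PR = 7.125

7.125


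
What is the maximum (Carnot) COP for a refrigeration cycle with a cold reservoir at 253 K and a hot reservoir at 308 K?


dT = 308 - 253 = 55 K
COP_carnot = T_cold / dT = 253 / 55
COP_carnot = 4.6

4.6


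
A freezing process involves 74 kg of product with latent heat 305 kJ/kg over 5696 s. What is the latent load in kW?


Q_lat = m * h_fg / t
Q_lat = 74 * 305 / 5696
Q_lat = 3.96 kW

3.96


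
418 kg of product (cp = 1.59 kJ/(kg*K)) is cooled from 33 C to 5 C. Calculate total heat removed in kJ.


dT = 33 - (5) = 28 K
Q = m * cp * dT = 418 * 1.59 * 28
Q = 18609 kJ

18609


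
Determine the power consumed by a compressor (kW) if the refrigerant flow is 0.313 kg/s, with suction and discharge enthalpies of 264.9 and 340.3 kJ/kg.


dh = 340.3 - 264.9 = 75.4 kJ/kg
W = m_dot * dh = 0.313 * 75.4 = 23.6 kW

23.6


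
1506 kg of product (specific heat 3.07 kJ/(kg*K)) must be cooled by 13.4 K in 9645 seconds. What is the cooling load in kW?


Q = m * cp * dT / t
Q = 1506 * 3.07 * 13.4 / 9645
Q = 6.423 kW

6.423


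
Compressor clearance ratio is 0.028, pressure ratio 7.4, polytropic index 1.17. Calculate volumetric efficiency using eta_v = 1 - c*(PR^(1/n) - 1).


PR^(1/n) = 7.4^(1/1.17) = 5.53264868
eta_v = 1 - 0.028 * (5.53264868 - 1)
eta_v = 0.8731

0.8731


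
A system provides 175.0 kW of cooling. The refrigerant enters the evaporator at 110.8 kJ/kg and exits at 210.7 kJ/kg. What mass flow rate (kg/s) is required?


dh = 210.7 - 110.8 = 99.9 kJ/kg
m_dot = Q / dh = 175.0 / 99.9 = 1.7518 kg/s

1.7518


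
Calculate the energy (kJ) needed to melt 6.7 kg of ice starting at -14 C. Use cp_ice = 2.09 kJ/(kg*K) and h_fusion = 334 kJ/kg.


Sensible heat = cp * dT = 2.09 * 14 = 29.26 kJ/kg
Total per kg = 29.26 + 334 = 363.26 kJ/kg
Q = m * total = 6.7 * 363.26
Q = 2433.8 kJ

2433.8


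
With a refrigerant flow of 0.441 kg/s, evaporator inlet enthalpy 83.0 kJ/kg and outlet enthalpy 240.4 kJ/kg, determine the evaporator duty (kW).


dh = 240.4 - 83.0 = 157.4 kJ/kg
Q_evap = m_dot * dh = 0.441 * 157.4
Q_evap = 69.41 kW

69.41


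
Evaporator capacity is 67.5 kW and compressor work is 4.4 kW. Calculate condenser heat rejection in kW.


Q_cond = Q_evap + W
Q_cond = 67.5 + 4.4
Q_cond = 71.9 kW

71.9


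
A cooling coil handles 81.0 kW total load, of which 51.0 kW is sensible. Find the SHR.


SHR = Q_sensible / Q_total
SHR = 51.0 / 81.0
SHR = 0.63

0.63


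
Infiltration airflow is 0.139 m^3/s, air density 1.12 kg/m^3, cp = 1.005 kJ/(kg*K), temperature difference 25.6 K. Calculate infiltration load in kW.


Q = V_dot * rho * cp * dT
Q = 0.139 * 1.12 * 1.005 * 25.6
Q = 4.005 kW

4.005


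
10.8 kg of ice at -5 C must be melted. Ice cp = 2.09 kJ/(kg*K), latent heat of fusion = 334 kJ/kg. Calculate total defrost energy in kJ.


Sensible heat = cp * dT = 2.09 * 5 = 10.45 kJ/kg
Total per kg = 10.45 + 334 = 344.45 kJ/kg
Q = m * total = 10.8 * 344.45
Q = 3720.1 kJ

3720.1


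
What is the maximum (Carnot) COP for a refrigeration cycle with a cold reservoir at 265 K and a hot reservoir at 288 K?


dT = 288 - 265 = 23 K
COP_carnot = T_cold / dT = 265 / 23
COP_carnot = 11.522

11.522


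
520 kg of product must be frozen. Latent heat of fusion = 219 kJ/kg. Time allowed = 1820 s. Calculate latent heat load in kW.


Q_lat = m * h_fg / t
Q_lat = 520 * 219 / 1820
Q_lat = 62.57 kW

62.57


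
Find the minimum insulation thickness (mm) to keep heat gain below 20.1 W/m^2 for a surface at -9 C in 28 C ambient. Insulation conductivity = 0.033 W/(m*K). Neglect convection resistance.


dT = 28 - (-9) = 37 K
thickness = k * dT / q_max * 1000
thickness = 0.033 * 37 / 20.1 * 1000
thickness = 60.7 mm

60.7


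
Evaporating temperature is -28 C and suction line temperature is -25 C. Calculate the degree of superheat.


Superheat = T_suction - T_evap
Superheat = -25 - (-28)
Superheat = 3 K

3


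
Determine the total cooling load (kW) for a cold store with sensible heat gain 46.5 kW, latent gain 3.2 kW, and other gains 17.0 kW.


Q_total = Q_s + Q_l + Q_misc
Q_total = 46.5 + 3.2 + 17.0
Q_total = 66.7 kW

66.7


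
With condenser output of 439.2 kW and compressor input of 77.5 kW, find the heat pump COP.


COP_hp = Q_cond / W
COP_hp = 439.2 / 77.5
COP_hp = 5.667

5.667


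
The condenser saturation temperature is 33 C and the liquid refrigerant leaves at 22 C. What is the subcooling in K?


Subcooling = T_cond - T_liquid
Subcooling = 33 - 22
Subcooling = 11 K

11


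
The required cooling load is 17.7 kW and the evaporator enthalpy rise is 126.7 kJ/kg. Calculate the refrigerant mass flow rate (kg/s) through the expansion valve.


m_dot = Q / dh
m_dot = 17.7 / 126.7
m_dot = 0.1397 kg/s

0.1397


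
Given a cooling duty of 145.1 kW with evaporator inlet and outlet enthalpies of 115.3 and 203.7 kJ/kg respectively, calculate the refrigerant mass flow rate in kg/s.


dh = 203.7 - 115.3 = 88.4 kJ/kg
m_dot = Q / dh = 145.1 / 88.4 = 1.6414 kg/s

1.6414


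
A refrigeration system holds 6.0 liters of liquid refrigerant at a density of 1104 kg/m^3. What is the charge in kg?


Charge = V * rho / 1000
Charge = 6.0 * 1104 / 1000
Charge = 6.62 kg

6.62


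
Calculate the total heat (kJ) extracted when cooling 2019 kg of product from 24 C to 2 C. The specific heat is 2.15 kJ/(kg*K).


dT = 24 - (2) = 22 K
Q = m * cp * dT = 2019 * 2.15 * 22
Q = 95499 kJ

95499


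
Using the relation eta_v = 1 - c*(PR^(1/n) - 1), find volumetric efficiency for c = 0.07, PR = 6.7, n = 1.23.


PR^(1/n) = 6.7^(1/1.23) = 4.69467498
eta_v = 1 - 0.07 * (4.69467498 - 1)
eta_v = 0.7414

0.7414


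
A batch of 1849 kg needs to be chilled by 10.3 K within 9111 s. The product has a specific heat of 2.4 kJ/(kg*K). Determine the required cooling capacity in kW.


Q = m * cp * dT / t
Q = 1849 * 2.4 * 10.3 / 9111
Q = 5.017 kW

5.017


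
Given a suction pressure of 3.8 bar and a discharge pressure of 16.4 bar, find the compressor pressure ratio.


PR = P_high / P_low
PR = 16.4 / 3.8
PR = 4.316

4.316


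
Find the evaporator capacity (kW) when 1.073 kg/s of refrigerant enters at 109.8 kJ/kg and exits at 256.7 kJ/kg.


dh = 256.7 - 109.8 = 146.9 kJ/kg
Q_evap = m_dot * dh = 1.073 * 146.9
Q_evap = 157.62 kW

157.62


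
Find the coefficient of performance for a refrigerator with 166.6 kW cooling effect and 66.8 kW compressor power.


COP = Q_evap / W
COP = 166.6 / 66.8
COP = 2.494

2.494


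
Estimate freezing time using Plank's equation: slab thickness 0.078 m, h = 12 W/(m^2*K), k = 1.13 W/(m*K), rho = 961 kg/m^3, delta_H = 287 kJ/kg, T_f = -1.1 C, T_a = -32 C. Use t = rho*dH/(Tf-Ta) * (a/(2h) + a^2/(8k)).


dT = -1.1 - (-32) = 30.9 K
term1 = a/(2h) = 0.078/(2*12) = 0.00325
term2 = a^2/(8k) = 0.078^2/(8*1.13) = 0.0006730088496
t = rho*dH*1000/dT * (term1 + term2)
t = 961*287*1000/30.9 * (0.00325 + 0.0006730088496)
t = 35016 s

35016


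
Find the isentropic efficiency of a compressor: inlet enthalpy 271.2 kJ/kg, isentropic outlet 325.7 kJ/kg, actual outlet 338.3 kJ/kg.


dh_ideal = 325.7 - 271.2 = 54.5 kJ/kg
dh_actual = 338.3 - 271.2 = 67.1 kJ/kg
eta_s = dh_ideal / dh_actual = 54.5 / 67.1
eta_s = 0.8122

0.8122


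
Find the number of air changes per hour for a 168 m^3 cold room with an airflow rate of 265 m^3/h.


ACH = flow / volume
ACH = 265 / 168
ACH = 1.577

1.577


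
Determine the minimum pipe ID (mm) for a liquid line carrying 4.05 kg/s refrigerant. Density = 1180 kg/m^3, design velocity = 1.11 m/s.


A = m_dot / (rho * v) = 4.05 / (1180 * 1.11) = 0.003092075126 m^2
d = sqrt(4*A/pi) * 1000
d = 62.7 mm

62.7


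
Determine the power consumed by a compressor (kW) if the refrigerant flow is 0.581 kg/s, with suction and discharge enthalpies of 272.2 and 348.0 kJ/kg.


dh = 348.0 - 272.2 = 75.8 kJ/kg
W = m_dot * dh = 0.581 * 75.8 = 44.04 kW

44.04


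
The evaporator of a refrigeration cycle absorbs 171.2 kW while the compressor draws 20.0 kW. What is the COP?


COP = Q_evap / W
COP = 171.2 / 20.0
COP = 8.56

8.56


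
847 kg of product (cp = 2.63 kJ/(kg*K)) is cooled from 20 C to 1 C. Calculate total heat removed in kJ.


dT = 20 - (1) = 19 K
Q = m * cp * dT = 847 * 2.63 * 19
Q = 42325 kJ

42325


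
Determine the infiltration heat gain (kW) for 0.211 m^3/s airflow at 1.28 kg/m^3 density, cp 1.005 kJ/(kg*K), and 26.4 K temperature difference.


Q = V_dot * rho * cp * dT
Q = 0.211 * 1.28 * 1.005 * 26.4
Q = 7.166 kW

7.166


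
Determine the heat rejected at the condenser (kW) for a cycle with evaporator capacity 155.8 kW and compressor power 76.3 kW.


Q_cond = Q_evap + W
Q_cond = 155.8 + 76.3
Q_cond = 232.1 kW

232.1


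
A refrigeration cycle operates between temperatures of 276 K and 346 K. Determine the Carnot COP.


dT = 346 - 276 = 70 K
COP_carnot = T_cold / dT = 276 / 70
COP_carnot = 3.943

3.943


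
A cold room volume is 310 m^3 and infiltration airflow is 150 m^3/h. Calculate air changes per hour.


ACH = flow / volume
ACH = 150 / 310
ACH = 0.484

0.484


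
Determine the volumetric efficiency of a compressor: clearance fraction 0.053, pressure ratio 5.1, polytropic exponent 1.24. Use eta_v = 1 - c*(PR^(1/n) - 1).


PR^(1/n) = 5.1^(1/1.24) = 3.72066963
eta_v = 1 - 0.053 * (3.72066963 - 1)
eta_v = 0.8558

0.8558


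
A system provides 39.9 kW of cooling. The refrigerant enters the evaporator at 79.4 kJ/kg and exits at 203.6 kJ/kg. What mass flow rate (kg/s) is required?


dh = 203.6 - 79.4 = 124.2 kJ/kg
m_dot = Q / dh = 39.9 / 124.2 = 0.3213 kg/s

0.3213


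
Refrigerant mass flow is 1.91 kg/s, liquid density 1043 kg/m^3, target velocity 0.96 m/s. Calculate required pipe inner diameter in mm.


A = m_dot / (rho * v) = 1.91 / (1043 * 0.96) = 0.001907558325 m^2
d = sqrt(4*A/pi) * 1000
d = 49.3 mm

49.3


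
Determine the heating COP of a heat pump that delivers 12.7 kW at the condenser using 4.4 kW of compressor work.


COP_hp = Q_cond / W
COP_hp = 12.7 / 4.4
COP_hp = 2.886

2.886


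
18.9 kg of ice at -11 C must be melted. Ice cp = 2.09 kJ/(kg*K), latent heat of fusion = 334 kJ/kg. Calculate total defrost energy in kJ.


Sensible heat = cp * dT = 2.09 * 11 = 22.99 kJ/kg
Total per kg = 22.99 + 334 = 356.99 kJ/kg
Q = m * total = 18.9 * 356.99
Q = 6747.1 kJ

6747.1


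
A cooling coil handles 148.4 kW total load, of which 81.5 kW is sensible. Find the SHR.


SHR = Q_sensible / Q_total
SHR = 81.5 / 148.4
SHR = 0.549

0.549


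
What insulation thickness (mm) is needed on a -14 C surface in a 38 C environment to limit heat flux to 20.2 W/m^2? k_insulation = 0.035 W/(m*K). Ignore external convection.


dT = 38 - (-14) = 52 K
thickness = k * dT / q_max * 1000
thickness = 0.035 * 52 / 20.2 * 1000
thickness = 90.1 mm

90.1


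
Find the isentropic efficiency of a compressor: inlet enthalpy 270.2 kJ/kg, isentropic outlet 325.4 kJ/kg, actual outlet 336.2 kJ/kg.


dh_ideal = 325.4 - 270.2 = 55.2 kJ/kg
dh_actual = 336.2 - 270.2 = 66.0 kJ/kg
eta_s = dh_ideal / dh_actual = 55.2 / 66.0
eta_s = 0.8364

0.8364


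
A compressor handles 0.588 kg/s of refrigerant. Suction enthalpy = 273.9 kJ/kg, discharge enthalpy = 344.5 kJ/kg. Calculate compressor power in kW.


dh = 344.5 - 273.9 = 70.6 kJ/kg
W = m_dot * dh = 0.588 * 70.6 = 41.51 kW

41.51


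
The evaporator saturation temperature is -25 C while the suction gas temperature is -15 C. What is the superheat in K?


Superheat = T_suction - T_evap
Superheat = -15 - (-25)
Superheat = 10 K

10


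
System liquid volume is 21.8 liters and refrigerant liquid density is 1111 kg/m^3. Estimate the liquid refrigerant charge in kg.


Charge = V * rho / 1000
Charge = 21.8 * 1111 / 1000
Charge = 24.22 kg

24.22


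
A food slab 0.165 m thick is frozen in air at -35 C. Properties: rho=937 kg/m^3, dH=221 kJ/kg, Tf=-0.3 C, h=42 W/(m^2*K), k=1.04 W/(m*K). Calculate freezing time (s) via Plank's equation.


dT = -0.3 - (-35) = 34.7 K
term1 = a/(2h) = 0.165/(2*42) = 0.001964285714
term2 = a^2/(8k) = 0.165^2/(8*1.04) = 0.003272235577
t = rho*dH*1000/dT * (term1 + term2)
t = 937*221*1000/34.7 * (0.001964285714 + 0.003272235577)
t = 31250 s

31250


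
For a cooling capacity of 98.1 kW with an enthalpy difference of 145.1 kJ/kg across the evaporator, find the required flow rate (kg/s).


m_dot = Q / dh
m_dot = 98.1 / 145.1
m_dot = 0.6761 kg/s

0.6761


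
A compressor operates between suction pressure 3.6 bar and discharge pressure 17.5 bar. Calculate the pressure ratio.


PR = P_high / P_low
PR = 17.5 / 3.6
PR = 4.861

4.861


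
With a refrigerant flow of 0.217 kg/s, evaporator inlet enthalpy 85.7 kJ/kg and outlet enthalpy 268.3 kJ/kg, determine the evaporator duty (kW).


dh = 268.3 - 85.7 = 182.6 kJ/kg
Q_evap = m_dot * dh = 0.217 * 182.6
Q_evap = 39.62 kW

39.62


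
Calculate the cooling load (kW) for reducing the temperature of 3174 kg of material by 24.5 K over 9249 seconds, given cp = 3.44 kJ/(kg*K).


Q = m * cp * dT / t
Q = 3174 * 3.44 * 24.5 / 9249
Q = 28.923 kW

28.923


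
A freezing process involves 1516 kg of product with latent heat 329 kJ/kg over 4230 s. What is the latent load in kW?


Q_lat = m * h_fg / t
Q_lat = 1516 * 329 / 4230
Q_lat = 117.91 kW

117.91


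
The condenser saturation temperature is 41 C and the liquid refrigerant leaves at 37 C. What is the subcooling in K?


Subcooling = T_cond - T_liquid
Subcooling = 41 - 37
Subcooling = 4 K

4


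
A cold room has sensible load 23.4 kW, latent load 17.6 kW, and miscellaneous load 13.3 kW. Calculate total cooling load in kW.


Q_total = Q_s + Q_l + Q_misc
Q_total = 23.4 + 17.6 + 13.3
Q_total = 54.3 kW

54.3


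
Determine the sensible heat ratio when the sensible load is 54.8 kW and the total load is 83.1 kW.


SHR = Q_sensible / Q_total
SHR = 54.8 / 83.1
SHR = 0.659

0.659


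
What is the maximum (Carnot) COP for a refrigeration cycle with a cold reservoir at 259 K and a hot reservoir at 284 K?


dT = 284 - 259 = 25 K
COP_carnot = T_cold / dT = 259 / 25
COP_carnot = 10.36

10.36


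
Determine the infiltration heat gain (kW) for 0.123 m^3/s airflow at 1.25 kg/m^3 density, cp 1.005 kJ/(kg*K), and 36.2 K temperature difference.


Q = V_dot * rho * cp * dT
Q = 0.123 * 1.25 * 1.005 * 36.2
Q = 5.594 kW

5.594


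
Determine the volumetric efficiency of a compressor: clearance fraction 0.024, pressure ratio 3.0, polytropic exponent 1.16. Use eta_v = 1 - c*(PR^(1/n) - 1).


PR^(1/n) = 3.0^(1/1.16) = 2.57816926
eta_v = 1 - 0.024 * (2.57816926 - 1)
eta_v = 0.9621

0.9621


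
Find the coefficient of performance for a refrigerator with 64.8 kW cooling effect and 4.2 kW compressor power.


COP = Q_evap / W
COP = 64.8 / 4.2
COP = 15.429

15.429


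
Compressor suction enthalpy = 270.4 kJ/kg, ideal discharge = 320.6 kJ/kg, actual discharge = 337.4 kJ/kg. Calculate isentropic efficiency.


dh_ideal = 320.6 - 270.4 = 50.2 kJ/kg
dh_actual = 337.4 - 270.4 = 67.0 kJ/kg
eta_s = dh_ideal / dh_actual = 50.2 / 67.0
eta_s = 0.7493

0.7493


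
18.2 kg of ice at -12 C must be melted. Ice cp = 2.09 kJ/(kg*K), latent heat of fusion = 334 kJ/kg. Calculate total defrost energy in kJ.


Sensible heat = cp * dT = 2.09 * 12 = 25.08 kJ/kg
Total per kg = 25.08 + 334 = 359.08 kJ/kg
Q = m * total = 18.2 * 359.08
Q = 6535.3 kJ

6535.3


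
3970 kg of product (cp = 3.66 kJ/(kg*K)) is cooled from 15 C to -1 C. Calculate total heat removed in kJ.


dT = 15 - (-1) = 16 K
Q = m * cp * dT = 3970 * 3.66 * 16
Q = 232483 kJ

232483


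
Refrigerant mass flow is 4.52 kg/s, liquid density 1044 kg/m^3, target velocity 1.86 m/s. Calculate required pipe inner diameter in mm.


A = m_dot / (rho * v) = 4.52 / (1044 * 1.86) = 0.002327689202 m^2
d = sqrt(4*A/pi) * 1000
d = 54.4 mm

54.4


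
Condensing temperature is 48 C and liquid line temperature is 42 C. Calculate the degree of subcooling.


Subcooling = T_cond - T_liquid
Subcooling = 48 - 42
Subcooling = 6 K

6


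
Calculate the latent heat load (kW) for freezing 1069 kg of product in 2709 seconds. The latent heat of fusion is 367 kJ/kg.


Q_lat = m * h_fg / t
Q_lat = 1069 * 367 / 2709
Q_lat = 144.82 kW

144.82


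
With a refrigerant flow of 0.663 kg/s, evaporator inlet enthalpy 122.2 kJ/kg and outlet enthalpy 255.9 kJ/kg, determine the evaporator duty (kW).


dh = 255.9 - 122.2 = 133.7 kJ/kg
Q_evap = m_dot * dh = 0.663 * 133.7
Q_evap = 88.64 kW

88.64


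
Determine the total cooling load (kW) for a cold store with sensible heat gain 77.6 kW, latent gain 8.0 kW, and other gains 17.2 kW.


Q_total = Q_s + Q_l + Q_misc
Q_total = 77.6 + 8.0 + 17.2
Q_total = 102.8 kW

102.8


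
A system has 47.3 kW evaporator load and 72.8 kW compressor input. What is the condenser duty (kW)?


Q_cond = Q_evap + W
Q_cond = 47.3 + 72.8
Q_cond = 120.1 kW

120.1


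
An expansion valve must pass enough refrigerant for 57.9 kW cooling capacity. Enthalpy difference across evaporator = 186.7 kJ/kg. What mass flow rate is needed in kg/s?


m_dot = Q / dh
m_dot = 57.9 / 186.7
m_dot = 0.3101 kg/s

0.3101


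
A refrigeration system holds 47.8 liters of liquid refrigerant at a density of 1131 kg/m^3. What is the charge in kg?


Charge = V * rho / 1000
Charge = 47.8 * 1131 / 1000
Charge = 54.06 kg

54.06


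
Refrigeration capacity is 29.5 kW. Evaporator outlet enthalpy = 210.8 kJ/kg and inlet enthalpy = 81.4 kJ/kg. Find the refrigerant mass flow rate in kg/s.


dh = 210.8 - 81.4 = 129.4 kJ/kg
m_dot = Q / dh = 29.5 / 129.4 = 0.228 kg/s

0.228


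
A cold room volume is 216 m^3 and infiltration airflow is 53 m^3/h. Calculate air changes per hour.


ACH = flow / volume
ACH = 53 / 216
ACH = 0.245

0.245


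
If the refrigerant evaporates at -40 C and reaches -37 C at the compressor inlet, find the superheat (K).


Superheat = T_suction - T_evap
Superheat = -37 - (-40)
Superheat = 3 K

3


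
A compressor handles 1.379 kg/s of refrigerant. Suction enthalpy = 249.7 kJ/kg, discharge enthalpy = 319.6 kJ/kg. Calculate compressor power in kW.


dh = 319.6 - 249.7 = 69.9 kJ/kg
W = m_dot * dh = 1.379 * 69.9 = 96.39 kW

96.39
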